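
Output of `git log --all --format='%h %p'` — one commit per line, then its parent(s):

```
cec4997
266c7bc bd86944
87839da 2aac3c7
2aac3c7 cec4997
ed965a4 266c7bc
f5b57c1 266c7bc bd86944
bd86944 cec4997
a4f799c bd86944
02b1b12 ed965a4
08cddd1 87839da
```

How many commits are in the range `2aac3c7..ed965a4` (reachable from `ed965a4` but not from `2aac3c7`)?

3

Reachable from ed965a4: {266c7bc, bd86944, cec4997, ed965a4}.
Reachable from 2aac3c7: {2aac3c7, cec4997}.
In ed965a4's history but not 2aac3c7's: {266c7bc, bd86944, ed965a4} — 3 commits.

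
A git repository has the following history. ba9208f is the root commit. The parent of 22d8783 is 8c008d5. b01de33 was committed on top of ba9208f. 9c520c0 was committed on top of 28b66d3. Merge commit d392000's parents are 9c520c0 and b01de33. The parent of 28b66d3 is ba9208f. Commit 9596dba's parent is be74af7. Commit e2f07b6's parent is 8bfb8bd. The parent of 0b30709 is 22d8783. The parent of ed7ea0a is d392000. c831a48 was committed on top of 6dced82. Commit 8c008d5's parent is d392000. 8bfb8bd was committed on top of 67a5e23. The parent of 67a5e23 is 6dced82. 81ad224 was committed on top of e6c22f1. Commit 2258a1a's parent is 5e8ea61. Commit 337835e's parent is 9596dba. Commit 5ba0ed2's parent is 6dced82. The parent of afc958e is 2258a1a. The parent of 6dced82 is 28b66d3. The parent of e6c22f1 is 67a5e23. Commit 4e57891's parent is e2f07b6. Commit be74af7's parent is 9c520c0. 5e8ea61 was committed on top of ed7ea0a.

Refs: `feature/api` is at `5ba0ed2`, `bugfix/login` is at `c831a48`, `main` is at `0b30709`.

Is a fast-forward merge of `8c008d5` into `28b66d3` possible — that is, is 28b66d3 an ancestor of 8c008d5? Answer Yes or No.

A fast-forward from 28b66d3 to 8c008d5 is possible iff 28b66d3 is an ancestor of 8c008d5.
Ancestors of 8c008d5: {28b66d3, 8c008d5, 9c520c0, b01de33, ba9208f, d392000}.
28b66d3 is among them, so fast-forward is possible.

Yes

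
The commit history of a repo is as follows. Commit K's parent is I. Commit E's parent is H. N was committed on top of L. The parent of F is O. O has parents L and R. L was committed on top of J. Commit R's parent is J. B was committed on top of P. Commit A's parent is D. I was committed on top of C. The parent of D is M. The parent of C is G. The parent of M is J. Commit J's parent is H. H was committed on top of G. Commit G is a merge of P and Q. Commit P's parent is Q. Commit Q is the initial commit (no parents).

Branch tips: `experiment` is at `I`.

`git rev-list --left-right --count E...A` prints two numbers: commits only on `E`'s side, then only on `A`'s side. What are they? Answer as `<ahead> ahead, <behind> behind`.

Reachable from E: {E, G, H, P, Q}.
Reachable from A: {A, D, G, H, J, M, P, Q}.
Only in E's history (ahead): {E} — 1.
Only in A's history (behind): {A, D, J, M} — 4.

1 ahead, 4 behind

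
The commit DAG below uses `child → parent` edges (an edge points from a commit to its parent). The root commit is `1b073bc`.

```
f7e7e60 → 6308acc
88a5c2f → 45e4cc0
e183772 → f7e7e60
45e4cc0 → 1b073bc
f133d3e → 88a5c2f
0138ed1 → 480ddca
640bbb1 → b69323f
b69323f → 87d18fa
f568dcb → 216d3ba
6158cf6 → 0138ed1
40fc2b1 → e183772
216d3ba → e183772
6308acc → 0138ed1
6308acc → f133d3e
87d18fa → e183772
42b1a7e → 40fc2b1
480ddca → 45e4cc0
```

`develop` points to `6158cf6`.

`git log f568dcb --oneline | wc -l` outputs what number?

11

Walking parent pointers from f568dcb: reachable set = {0138ed1, 1b073bc, 216d3ba, 45e4cc0, 480ddca, 6308acc, 88a5c2f, e183772, f133d3e, f568dcb, f7e7e60}.
That is 11 commits.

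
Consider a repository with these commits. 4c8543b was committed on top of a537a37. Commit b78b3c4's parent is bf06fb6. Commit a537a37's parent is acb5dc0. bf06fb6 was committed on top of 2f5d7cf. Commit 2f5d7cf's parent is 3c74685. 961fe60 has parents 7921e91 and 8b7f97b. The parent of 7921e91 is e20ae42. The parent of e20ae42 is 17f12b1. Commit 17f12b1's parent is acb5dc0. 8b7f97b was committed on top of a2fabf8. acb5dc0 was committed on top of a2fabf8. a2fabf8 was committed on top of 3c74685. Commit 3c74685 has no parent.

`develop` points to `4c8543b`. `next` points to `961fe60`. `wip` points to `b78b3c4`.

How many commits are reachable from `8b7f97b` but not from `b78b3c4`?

2

Reachable from 8b7f97b: {3c74685, 8b7f97b, a2fabf8}.
Reachable from b78b3c4: {2f5d7cf, 3c74685, b78b3c4, bf06fb6}.
In 8b7f97b's history but not b78b3c4's: {8b7f97b, a2fabf8} — 2 commits.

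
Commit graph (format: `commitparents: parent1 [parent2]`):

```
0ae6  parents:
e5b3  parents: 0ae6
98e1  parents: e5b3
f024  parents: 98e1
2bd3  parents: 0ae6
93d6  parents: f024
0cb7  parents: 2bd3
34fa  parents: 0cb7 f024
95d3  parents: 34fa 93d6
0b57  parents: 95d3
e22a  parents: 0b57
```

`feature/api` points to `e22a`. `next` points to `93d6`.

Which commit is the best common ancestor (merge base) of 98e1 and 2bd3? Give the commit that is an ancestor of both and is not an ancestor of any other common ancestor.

Ancestors of 98e1: {0ae6, 98e1, e5b3}.
Ancestors of 2bd3: {0ae6, 2bd3}.
Common ancestors: {0ae6}.
The only common ancestor is 0ae6, so it is the merge base.

0ae6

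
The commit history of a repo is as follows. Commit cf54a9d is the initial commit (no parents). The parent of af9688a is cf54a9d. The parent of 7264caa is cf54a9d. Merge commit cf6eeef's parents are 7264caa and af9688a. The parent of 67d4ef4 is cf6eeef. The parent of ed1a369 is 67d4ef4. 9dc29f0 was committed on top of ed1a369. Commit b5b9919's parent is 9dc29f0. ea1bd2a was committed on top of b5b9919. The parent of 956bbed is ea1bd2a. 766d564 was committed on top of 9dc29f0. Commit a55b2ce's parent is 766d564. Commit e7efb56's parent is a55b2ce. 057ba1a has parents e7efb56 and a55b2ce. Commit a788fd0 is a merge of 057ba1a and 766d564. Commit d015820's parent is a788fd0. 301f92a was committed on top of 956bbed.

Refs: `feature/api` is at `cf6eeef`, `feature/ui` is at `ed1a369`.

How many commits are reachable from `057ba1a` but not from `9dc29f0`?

4

Reachable from 057ba1a: {057ba1a, 67d4ef4, 7264caa, 766d564, 9dc29f0, a55b2ce, af9688a, cf54a9d, cf6eeef, e7efb56, ed1a369}.
Reachable from 9dc29f0: {67d4ef4, 7264caa, 9dc29f0, af9688a, cf54a9d, cf6eeef, ed1a369}.
In 057ba1a's history but not 9dc29f0's: {057ba1a, 766d564, a55b2ce, e7efb56} — 4 commits.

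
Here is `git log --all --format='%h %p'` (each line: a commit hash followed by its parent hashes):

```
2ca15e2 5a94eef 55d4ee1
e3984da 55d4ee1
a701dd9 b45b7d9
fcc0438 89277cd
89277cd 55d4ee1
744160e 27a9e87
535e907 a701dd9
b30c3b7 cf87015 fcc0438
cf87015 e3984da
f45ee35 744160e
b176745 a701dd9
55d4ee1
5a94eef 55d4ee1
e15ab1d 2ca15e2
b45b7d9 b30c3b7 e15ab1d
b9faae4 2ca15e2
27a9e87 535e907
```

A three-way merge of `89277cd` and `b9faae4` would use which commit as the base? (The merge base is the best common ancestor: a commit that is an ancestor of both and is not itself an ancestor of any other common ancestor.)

55d4ee1

Ancestors of 89277cd: {55d4ee1, 89277cd}.
Ancestors of b9faae4: {2ca15e2, 55d4ee1, 5a94eef, b9faae4}.
Common ancestors: {55d4ee1}.
The only common ancestor is 55d4ee1, so it is the merge base.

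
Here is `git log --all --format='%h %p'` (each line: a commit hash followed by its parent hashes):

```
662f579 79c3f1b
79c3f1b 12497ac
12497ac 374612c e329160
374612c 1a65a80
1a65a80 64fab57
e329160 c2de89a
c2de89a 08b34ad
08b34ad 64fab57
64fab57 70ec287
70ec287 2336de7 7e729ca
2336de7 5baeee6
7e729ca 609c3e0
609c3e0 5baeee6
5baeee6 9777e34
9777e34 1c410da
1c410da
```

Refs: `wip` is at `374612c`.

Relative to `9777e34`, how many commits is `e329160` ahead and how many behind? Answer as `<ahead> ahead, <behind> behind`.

9 ahead, 0 behind

Reachable from e329160: {08b34ad, 1c410da, 2336de7, 5baeee6, 609c3e0, 64fab57, 70ec287, 7e729ca, 9777e34, c2de89a, e329160}.
Reachable from 9777e34: {1c410da, 9777e34}.
Only in e329160's history (ahead): {08b34ad, 2336de7, 5baeee6, 609c3e0, 64fab57, 70ec287, 7e729ca, c2de89a, e329160} — 9.
Only in 9777e34's history (behind): {} — 0.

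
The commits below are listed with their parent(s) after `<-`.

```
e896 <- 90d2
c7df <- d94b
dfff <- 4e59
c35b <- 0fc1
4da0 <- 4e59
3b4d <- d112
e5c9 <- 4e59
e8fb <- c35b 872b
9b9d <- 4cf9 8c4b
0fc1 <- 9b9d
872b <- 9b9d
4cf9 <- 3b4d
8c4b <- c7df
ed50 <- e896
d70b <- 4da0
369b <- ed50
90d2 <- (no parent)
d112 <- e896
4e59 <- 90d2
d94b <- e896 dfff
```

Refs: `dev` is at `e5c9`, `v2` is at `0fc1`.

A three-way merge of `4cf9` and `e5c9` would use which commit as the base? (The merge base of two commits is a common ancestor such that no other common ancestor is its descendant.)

Ancestors of 4cf9: {3b4d, 4cf9, 90d2, d112, e896}.
Ancestors of e5c9: {4e59, 90d2, e5c9}.
Common ancestors: {90d2}.
The only common ancestor is 90d2, so it is the merge base.

90d2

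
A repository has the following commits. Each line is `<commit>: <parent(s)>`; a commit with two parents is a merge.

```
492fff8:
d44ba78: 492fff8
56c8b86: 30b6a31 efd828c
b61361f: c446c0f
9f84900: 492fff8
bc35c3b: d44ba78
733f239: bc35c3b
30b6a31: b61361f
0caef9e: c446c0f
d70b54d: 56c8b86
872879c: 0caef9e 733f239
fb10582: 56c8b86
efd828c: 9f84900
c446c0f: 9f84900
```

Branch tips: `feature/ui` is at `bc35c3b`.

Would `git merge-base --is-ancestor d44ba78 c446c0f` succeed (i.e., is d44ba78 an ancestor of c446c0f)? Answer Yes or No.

No

Ancestors of c446c0f: {492fff8, 9f84900, c446c0f}.
d44ba78 is not in that set, so it is not an ancestor of c446c0f.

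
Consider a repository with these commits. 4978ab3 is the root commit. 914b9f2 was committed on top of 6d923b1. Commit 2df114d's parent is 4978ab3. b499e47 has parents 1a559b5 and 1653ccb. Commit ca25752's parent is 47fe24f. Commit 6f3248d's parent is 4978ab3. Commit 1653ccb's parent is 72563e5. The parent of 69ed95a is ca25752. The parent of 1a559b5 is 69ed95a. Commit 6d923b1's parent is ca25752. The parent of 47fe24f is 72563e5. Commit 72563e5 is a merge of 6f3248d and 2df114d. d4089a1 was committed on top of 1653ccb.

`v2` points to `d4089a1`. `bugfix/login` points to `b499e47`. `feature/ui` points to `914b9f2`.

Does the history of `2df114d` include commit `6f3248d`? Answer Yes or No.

Ancestors of 2df114d: {2df114d, 4978ab3}.
6f3248d is not in that set, so it is not an ancestor of 2df114d.

No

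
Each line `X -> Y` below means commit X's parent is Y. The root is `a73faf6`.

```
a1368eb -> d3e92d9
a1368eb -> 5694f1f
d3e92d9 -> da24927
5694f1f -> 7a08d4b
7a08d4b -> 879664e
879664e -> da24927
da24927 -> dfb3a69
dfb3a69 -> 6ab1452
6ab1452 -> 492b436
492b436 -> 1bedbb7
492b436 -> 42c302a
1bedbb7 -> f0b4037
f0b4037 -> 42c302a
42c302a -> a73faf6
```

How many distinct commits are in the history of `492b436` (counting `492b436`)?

5

Walking parent pointers from 492b436: reachable set = {1bedbb7, 42c302a, 492b436, a73faf6, f0b4037}.
That is 5 commits.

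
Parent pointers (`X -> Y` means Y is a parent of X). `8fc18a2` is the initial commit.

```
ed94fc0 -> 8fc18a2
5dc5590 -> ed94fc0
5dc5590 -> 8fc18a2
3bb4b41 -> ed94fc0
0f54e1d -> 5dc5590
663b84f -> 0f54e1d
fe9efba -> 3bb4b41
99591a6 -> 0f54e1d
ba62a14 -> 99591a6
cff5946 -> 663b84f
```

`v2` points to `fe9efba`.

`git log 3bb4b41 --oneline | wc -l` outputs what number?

Walking parent pointers from 3bb4b41: reachable set = {3bb4b41, 8fc18a2, ed94fc0}.
That is 3 commits.

3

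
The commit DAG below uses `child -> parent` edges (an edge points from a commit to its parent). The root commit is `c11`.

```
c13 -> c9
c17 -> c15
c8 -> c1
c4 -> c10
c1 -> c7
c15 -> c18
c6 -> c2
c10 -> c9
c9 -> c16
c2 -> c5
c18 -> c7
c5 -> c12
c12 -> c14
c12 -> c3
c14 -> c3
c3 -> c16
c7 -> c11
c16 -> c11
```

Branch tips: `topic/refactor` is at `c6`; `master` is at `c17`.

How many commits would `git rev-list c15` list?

Walking parent pointers from c15: reachable set = {c11, c15, c18, c7}.
That is 4 commits.

4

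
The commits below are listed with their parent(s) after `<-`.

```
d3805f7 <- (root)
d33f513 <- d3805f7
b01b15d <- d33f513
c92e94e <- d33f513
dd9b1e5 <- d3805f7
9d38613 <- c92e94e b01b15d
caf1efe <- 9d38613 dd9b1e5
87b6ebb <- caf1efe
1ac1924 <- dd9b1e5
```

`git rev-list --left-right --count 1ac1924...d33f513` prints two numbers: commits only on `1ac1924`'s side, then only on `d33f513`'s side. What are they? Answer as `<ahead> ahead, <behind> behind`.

2 ahead, 1 behind

Reachable from 1ac1924: {1ac1924, d3805f7, dd9b1e5}.
Reachable from d33f513: {d33f513, d3805f7}.
Only in 1ac1924's history (ahead): {1ac1924, dd9b1e5} — 2.
Only in d33f513's history (behind): {d33f513} — 1.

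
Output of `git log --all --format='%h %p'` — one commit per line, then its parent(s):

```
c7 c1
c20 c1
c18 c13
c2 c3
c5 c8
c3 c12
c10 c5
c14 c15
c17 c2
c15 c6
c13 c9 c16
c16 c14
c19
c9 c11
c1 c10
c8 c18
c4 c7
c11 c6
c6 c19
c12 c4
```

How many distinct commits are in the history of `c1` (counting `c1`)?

13

Walking parent pointers from c1: reachable set = {c1, c10, c11, c13, c14, c15, c16, c18, c19, c5, c6, c8, c9}.
That is 13 commits.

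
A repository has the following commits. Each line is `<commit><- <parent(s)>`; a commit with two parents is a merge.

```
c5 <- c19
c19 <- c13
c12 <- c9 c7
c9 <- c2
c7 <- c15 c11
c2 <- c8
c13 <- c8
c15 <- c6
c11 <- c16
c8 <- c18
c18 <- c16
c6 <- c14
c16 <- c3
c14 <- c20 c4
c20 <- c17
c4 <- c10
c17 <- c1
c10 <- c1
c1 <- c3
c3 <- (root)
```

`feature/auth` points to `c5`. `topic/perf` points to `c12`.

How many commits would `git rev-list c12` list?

17

Walking parent pointers from c12: reachable set = {c1, c10, c11, c12, c14, c15, c16, c17, c18, c2, c20, c3, c4, c6, c7, c8, c9}.
That is 17 commits.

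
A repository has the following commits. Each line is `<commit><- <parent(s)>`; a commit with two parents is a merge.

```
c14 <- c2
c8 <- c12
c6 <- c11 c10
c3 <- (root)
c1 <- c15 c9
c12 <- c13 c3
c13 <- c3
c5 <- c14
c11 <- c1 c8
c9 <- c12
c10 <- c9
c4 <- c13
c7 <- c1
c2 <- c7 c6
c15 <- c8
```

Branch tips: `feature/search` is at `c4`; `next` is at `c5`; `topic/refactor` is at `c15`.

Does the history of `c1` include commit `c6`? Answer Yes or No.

Ancestors of c1: {c1, c12, c13, c15, c3, c8, c9}.
c6 is not in that set, so it is not an ancestor of c1.

No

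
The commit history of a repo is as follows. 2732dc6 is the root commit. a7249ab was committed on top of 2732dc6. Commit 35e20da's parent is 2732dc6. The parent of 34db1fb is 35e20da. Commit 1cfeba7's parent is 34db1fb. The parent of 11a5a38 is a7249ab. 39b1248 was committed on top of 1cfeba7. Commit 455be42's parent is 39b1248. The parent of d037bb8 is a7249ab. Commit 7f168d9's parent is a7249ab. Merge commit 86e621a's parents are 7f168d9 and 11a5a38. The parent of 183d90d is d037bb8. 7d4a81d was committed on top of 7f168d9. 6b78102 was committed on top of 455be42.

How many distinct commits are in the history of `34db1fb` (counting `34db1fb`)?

3

Walking parent pointers from 34db1fb: reachable set = {2732dc6, 34db1fb, 35e20da}.
That is 3 commits.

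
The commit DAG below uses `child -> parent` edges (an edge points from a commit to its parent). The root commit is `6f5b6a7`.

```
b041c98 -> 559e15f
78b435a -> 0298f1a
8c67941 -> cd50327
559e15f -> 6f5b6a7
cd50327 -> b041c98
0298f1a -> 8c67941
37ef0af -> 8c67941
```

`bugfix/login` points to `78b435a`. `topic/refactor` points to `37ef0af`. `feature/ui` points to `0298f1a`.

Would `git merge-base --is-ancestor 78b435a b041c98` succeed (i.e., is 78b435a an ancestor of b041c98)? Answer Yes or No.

No

Ancestors of b041c98: {559e15f, 6f5b6a7, b041c98}.
78b435a is not in that set, so it is not an ancestor of b041c98.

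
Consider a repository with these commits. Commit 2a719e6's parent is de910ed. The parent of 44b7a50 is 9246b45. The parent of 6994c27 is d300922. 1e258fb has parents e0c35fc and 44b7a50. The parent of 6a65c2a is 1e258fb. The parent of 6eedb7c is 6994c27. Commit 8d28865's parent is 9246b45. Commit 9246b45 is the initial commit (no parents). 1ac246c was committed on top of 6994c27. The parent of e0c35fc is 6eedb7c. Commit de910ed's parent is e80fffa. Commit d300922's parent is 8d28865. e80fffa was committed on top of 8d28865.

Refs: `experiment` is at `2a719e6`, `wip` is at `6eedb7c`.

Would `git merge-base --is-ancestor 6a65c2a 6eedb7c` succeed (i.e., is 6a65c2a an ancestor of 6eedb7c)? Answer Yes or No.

Ancestors of 6eedb7c: {6994c27, 6eedb7c, 8d28865, 9246b45, d300922}.
6a65c2a is not in that set, so it is not an ancestor of 6eedb7c.

No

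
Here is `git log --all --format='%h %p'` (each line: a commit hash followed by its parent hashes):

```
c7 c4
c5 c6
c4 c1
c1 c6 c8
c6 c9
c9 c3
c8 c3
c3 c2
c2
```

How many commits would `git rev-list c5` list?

Walking parent pointers from c5: reachable set = {c2, c3, c5, c6, c9}.
That is 5 commits.

5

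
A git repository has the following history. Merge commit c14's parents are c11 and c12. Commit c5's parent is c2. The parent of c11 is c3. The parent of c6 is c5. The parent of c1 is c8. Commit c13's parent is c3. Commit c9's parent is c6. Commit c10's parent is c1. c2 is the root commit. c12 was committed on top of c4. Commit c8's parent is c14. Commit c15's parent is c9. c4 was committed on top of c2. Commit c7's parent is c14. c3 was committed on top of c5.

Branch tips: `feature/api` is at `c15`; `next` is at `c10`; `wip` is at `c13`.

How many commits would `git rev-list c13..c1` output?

6

Reachable from c1: {c1, c11, c12, c14, c2, c3, c4, c5, c8}.
Reachable from c13: {c13, c2, c3, c5}.
In c1's history but not c13's: {c1, c11, c12, c14, c4, c8} — 6 commits.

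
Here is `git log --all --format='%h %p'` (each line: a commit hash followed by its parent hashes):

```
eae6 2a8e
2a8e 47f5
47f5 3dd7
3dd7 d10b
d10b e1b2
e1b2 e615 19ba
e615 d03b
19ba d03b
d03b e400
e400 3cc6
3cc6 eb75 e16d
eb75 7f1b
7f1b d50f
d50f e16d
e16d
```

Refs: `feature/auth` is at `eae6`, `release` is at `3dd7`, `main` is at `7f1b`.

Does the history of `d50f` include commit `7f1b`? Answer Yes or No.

No

Ancestors of d50f: {d50f, e16d}.
7f1b is not in that set, so it is not an ancestor of d50f.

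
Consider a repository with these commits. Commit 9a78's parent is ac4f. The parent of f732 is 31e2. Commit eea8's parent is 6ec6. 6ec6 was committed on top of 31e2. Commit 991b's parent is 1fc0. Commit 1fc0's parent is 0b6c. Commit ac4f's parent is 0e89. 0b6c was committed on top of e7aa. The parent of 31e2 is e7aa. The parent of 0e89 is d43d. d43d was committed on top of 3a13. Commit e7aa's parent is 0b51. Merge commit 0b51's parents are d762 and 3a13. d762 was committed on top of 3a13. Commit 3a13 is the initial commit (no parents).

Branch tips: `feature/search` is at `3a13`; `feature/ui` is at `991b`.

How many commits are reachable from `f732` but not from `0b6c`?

Reachable from f732: {0b51, 31e2, 3a13, d762, e7aa, f732}.
Reachable from 0b6c: {0b51, 0b6c, 3a13, d762, e7aa}.
In f732's history but not 0b6c's: {31e2, f732} — 2 commits.

2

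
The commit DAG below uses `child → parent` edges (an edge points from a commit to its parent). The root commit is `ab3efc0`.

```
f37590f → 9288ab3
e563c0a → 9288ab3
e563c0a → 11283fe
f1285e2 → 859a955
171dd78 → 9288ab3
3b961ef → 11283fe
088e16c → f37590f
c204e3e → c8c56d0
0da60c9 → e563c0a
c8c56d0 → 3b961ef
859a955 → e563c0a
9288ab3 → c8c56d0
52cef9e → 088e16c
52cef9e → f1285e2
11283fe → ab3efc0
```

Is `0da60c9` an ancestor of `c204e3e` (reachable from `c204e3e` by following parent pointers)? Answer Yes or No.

No

Ancestors of c204e3e: {11283fe, 3b961ef, ab3efc0, c204e3e, c8c56d0}.
0da60c9 is not in that set, so it is not an ancestor of c204e3e.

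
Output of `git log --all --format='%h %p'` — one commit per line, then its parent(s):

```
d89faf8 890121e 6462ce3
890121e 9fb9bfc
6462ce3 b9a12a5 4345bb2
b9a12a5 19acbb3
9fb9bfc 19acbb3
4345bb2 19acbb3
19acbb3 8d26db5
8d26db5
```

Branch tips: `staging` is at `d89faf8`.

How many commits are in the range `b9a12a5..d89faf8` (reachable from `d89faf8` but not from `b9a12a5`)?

Reachable from d89faf8: {19acbb3, 4345bb2, 6462ce3, 890121e, 8d26db5, 9fb9bfc, b9a12a5, d89faf8}.
Reachable from b9a12a5: {19acbb3, 8d26db5, b9a12a5}.
In d89faf8's history but not b9a12a5's: {4345bb2, 6462ce3, 890121e, 9fb9bfc, d89faf8} — 5 commits.

5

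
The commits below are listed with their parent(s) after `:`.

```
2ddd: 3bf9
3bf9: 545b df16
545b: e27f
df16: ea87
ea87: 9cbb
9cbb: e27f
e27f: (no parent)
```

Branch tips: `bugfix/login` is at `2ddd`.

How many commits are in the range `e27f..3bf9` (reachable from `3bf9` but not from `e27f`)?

5

Reachable from 3bf9: {3bf9, 545b, 9cbb, df16, e27f, ea87}.
Reachable from e27f: {e27f}.
In 3bf9's history but not e27f's: {3bf9, 545b, 9cbb, df16, ea87} — 5 commits.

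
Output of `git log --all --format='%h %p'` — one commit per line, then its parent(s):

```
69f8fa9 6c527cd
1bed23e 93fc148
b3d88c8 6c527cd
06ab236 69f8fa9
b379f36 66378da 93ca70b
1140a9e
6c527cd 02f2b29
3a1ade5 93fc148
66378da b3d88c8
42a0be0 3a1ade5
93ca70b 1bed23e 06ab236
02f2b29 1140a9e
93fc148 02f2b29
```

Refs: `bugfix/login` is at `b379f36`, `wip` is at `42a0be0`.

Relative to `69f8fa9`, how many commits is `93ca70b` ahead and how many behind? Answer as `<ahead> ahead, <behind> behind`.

4 ahead, 0 behind

Reachable from 93ca70b: {02f2b29, 06ab236, 1140a9e, 1bed23e, 69f8fa9, 6c527cd, 93ca70b, 93fc148}.
Reachable from 69f8fa9: {02f2b29, 1140a9e, 69f8fa9, 6c527cd}.
Only in 93ca70b's history (ahead): {06ab236, 1bed23e, 93ca70b, 93fc148} — 4.
Only in 69f8fa9's history (behind): {} — 0.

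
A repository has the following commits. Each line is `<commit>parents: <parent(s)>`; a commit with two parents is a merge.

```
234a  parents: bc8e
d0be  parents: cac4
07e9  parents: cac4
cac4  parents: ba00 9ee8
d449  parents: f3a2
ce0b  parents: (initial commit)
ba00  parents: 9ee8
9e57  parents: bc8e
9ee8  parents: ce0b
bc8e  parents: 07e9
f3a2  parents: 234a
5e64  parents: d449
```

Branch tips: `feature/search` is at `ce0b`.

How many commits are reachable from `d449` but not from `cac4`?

5

Reachable from d449: {07e9, 234a, 9ee8, ba00, bc8e, cac4, ce0b, d449, f3a2}.
Reachable from cac4: {9ee8, ba00, cac4, ce0b}.
In d449's history but not cac4's: {07e9, 234a, bc8e, d449, f3a2} — 5 commits.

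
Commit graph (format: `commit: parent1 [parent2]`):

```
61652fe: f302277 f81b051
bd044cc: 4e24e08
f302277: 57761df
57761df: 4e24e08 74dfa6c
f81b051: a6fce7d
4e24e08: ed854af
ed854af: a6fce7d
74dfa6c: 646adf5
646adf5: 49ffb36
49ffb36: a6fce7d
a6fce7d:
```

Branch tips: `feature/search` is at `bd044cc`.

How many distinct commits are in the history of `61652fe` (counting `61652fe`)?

Walking parent pointers from 61652fe: reachable set = {49ffb36, 4e24e08, 57761df, 61652fe, 646adf5, 74dfa6c, a6fce7d, ed854af, f302277, f81b051}.
That is 10 commits.

10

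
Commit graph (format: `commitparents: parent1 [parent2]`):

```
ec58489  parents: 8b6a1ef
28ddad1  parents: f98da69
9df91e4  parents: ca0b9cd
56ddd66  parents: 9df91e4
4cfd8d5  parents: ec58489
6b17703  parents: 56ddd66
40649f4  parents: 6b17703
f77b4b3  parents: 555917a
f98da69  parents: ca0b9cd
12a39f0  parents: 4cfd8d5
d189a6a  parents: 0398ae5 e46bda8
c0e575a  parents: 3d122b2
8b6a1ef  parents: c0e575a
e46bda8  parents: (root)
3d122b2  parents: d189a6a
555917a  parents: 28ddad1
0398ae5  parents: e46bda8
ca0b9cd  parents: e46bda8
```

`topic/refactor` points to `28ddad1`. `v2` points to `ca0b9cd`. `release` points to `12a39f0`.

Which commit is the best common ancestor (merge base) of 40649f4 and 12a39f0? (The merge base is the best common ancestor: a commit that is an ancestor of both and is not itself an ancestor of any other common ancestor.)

Ancestors of 40649f4: {40649f4, 56ddd66, 6b17703, 9df91e4, ca0b9cd, e46bda8}.
Ancestors of 12a39f0: {0398ae5, 12a39f0, 3d122b2, 4cfd8d5, 8b6a1ef, c0e575a, d189a6a, e46bda8, ec58489}.
Common ancestors: {e46bda8}.
The only common ancestor is e46bda8, so it is the merge base.

e46bda8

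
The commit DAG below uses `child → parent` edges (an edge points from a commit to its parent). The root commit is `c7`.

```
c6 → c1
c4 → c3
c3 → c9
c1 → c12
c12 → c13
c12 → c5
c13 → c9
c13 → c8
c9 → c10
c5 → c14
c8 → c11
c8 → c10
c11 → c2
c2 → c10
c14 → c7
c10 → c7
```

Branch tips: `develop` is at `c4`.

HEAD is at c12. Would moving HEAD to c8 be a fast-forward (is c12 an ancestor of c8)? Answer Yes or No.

No

A fast-forward from c12 to c8 is possible iff c12 is an ancestor of c8.
Ancestors of c8: {c10, c11, c2, c7, c8}.
c12 is not among them, so fast-forward is not possible.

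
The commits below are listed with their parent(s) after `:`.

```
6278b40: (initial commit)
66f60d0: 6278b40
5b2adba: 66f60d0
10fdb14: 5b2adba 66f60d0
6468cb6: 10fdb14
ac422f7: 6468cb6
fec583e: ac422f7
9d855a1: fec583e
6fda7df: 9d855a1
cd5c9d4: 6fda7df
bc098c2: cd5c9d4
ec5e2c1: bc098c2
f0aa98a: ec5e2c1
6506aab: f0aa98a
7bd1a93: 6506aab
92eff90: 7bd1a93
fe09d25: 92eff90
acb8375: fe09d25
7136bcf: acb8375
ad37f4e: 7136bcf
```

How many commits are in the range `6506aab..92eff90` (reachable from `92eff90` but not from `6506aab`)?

2

Reachable from 92eff90: {10fdb14, 5b2adba, 6278b40, 6468cb6, 6506aab, 66f60d0, 6fda7df, 7bd1a93, 92eff90, 9d855a1, ac422f7, bc098c2, cd5c9d4, ec5e2c1, f0aa98a, fec583e}.
Reachable from 6506aab: {10fdb14, 5b2adba, 6278b40, 6468cb6, 6506aab, 66f60d0, 6fda7df, 9d855a1, ac422f7, bc098c2, cd5c9d4, ec5e2c1, f0aa98a, fec583e}.
In 92eff90's history but not 6506aab's: {7bd1a93, 92eff90} — 2 commits.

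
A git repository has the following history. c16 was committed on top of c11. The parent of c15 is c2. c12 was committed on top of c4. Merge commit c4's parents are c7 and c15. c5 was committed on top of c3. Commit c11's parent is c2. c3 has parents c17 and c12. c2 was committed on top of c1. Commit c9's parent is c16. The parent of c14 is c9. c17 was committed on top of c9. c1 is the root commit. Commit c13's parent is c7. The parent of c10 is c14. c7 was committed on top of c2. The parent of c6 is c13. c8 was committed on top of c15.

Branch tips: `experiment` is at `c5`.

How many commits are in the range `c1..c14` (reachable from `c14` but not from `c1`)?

Reachable from c14: {c1, c11, c14, c16, c2, c9}.
Reachable from c1: {c1}.
In c14's history but not c1's: {c11, c14, c16, c2, c9} — 5 commits.

5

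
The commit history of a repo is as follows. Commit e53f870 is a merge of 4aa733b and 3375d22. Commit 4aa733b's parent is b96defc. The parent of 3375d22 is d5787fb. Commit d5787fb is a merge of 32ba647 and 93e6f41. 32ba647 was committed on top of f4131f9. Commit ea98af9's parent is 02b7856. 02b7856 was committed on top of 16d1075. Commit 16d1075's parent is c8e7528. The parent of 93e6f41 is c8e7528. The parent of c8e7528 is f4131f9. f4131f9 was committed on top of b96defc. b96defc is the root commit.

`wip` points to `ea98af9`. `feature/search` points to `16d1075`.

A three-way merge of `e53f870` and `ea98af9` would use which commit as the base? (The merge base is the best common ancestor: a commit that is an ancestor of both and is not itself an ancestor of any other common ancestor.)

Ancestors of e53f870: {32ba647, 3375d22, 4aa733b, 93e6f41, b96defc, c8e7528, d5787fb, e53f870, f4131f9}.
Ancestors of ea98af9: {02b7856, 16d1075, b96defc, c8e7528, ea98af9, f4131f9}.
Common ancestors: {b96defc, c8e7528, f4131f9}.
Among these, c8e7528 is not an ancestor of any other common ancestor — it is the merge base.

c8e7528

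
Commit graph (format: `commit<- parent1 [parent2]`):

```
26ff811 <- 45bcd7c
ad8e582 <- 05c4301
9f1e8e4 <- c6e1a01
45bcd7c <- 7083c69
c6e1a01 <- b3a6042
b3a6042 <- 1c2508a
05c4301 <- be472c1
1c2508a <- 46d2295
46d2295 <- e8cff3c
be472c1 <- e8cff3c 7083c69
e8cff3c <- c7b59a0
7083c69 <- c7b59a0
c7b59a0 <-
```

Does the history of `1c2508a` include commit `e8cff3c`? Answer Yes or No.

Ancestors of 1c2508a (commits reachable by following parents): {1c2508a, 46d2295, c7b59a0, e8cff3c}.
e8cff3c is in that set, so it is an ancestor of 1c2508a.

Yes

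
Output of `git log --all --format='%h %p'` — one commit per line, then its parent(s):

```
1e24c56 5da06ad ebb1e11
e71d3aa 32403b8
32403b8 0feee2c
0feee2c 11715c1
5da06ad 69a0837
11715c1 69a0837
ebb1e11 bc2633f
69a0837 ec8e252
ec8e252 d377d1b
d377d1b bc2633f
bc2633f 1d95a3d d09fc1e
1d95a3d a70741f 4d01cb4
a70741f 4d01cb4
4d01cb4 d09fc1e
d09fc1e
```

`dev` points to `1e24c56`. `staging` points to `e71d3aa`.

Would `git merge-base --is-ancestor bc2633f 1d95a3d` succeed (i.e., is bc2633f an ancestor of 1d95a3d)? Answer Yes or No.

Ancestors of 1d95a3d: {1d95a3d, 4d01cb4, a70741f, d09fc1e}.
bc2633f is not in that set, so it is not an ancestor of 1d95a3d.

No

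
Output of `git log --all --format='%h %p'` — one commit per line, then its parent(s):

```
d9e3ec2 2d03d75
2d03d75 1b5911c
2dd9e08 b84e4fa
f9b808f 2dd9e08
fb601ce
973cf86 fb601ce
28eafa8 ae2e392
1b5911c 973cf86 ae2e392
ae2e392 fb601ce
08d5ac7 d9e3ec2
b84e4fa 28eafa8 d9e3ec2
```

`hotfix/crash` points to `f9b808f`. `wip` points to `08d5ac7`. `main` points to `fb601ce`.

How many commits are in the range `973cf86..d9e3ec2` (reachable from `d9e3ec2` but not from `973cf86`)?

4

Reachable from d9e3ec2: {1b5911c, 2d03d75, 973cf86, ae2e392, d9e3ec2, fb601ce}.
Reachable from 973cf86: {973cf86, fb601ce}.
In d9e3ec2's history but not 973cf86's: {1b5911c, 2d03d75, ae2e392, d9e3ec2} — 4 commits.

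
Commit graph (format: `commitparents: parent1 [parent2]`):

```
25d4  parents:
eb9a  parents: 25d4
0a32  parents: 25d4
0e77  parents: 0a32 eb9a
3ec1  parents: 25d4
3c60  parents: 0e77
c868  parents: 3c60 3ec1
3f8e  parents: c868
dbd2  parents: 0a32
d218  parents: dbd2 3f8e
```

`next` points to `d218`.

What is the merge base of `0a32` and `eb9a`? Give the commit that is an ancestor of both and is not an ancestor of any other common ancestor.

25d4

Ancestors of 0a32: {0a32, 25d4}.
Ancestors of eb9a: {25d4, eb9a}.
Common ancestors: {25d4}.
The only common ancestor is 25d4, so it is the merge base.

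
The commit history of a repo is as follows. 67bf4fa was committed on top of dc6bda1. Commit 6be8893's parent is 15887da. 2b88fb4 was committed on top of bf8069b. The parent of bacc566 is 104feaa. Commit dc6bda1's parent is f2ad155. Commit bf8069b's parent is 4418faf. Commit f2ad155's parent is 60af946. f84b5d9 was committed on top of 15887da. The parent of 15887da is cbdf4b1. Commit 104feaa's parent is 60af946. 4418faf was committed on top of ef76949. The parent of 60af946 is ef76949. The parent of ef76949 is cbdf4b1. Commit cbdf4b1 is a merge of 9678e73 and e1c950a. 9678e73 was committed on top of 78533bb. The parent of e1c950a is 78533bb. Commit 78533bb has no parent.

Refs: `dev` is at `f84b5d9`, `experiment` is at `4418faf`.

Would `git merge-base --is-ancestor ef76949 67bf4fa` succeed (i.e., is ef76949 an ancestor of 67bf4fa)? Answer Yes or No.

Yes

Ancestors of 67bf4fa (commits reachable by following parents): {60af946, 67bf4fa, 78533bb, 9678e73, cbdf4b1, dc6bda1, e1c950a, ef76949, f2ad155}.
ef76949 is in that set, so it is an ancestor of 67bf4fa.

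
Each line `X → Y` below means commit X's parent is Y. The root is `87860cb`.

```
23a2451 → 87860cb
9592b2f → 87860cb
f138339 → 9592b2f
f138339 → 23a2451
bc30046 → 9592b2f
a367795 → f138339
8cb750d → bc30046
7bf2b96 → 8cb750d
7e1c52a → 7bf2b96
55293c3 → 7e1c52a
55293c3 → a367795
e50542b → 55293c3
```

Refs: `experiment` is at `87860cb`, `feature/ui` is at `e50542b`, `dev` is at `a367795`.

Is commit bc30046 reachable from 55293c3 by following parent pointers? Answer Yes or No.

Ancestors of 55293c3 (commits reachable by following parents): {23a2451, 55293c3, 7bf2b96, 7e1c52a, 87860cb, 8cb750d, 9592b2f, a367795, bc30046, f138339}.
bc30046 is in that set, so it is an ancestor of 55293c3.

Yes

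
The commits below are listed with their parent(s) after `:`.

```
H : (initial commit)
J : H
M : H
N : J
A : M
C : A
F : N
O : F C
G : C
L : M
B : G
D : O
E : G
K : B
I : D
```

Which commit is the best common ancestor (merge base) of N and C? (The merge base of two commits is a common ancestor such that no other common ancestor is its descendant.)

H

Ancestors of N: {H, J, N}.
Ancestors of C: {A, C, H, M}.
Common ancestors: {H}.
The only common ancestor is H, so it is the merge base.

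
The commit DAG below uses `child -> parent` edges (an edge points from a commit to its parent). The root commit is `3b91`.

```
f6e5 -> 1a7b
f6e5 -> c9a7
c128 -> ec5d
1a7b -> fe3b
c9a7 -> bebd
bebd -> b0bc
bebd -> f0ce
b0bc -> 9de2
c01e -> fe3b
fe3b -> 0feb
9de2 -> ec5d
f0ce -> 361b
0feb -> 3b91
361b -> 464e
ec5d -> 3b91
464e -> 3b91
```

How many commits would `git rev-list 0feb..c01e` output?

2

Reachable from c01e: {0feb, 3b91, c01e, fe3b}.
Reachable from 0feb: {0feb, 3b91}.
In c01e's history but not 0feb's: {c01e, fe3b} — 2 commits.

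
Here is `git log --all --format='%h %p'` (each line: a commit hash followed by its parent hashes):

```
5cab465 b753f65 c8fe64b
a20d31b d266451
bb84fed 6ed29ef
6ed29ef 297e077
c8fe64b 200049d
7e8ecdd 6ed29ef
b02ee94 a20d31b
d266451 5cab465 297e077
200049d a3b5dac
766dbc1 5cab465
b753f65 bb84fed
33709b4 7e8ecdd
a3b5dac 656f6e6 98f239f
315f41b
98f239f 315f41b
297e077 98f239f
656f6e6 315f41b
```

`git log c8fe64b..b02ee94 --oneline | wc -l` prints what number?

Reachable from b02ee94: {200049d, 297e077, 315f41b, 5cab465, 656f6e6, 6ed29ef, 98f239f, a20d31b, a3b5dac, b02ee94, b753f65, bb84fed, c8fe64b, d266451}.
Reachable from c8fe64b: {200049d, 315f41b, 656f6e6, 98f239f, a3b5dac, c8fe64b}.
In b02ee94's history but not c8fe64b's: {297e077, 5cab465, 6ed29ef, a20d31b, b02ee94, b753f65, bb84fed, d266451} — 8 commits.

8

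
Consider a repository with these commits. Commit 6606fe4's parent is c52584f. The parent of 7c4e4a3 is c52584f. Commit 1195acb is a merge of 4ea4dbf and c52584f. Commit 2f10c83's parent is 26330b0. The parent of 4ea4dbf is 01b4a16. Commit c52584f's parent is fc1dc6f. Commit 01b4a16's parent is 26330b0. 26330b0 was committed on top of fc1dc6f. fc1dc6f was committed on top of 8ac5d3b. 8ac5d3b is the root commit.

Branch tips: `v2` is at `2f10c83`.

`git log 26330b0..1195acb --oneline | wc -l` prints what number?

4

Reachable from 1195acb: {01b4a16, 1195acb, 26330b0, 4ea4dbf, 8ac5d3b, c52584f, fc1dc6f}.
Reachable from 26330b0: {26330b0, 8ac5d3b, fc1dc6f}.
In 1195acb's history but not 26330b0's: {01b4a16, 1195acb, 4ea4dbf, c52584f} — 4 commits.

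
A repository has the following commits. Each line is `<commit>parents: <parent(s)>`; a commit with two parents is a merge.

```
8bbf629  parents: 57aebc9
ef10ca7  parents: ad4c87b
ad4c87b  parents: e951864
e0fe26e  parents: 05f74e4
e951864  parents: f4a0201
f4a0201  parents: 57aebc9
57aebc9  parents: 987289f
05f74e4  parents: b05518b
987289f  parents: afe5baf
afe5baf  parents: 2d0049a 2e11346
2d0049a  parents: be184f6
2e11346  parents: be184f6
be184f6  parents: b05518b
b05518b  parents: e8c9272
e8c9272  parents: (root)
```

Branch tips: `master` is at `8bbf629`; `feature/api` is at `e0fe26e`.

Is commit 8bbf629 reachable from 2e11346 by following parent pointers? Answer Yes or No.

No

Ancestors of 2e11346: {2e11346, b05518b, be184f6, e8c9272}.
8bbf629 is not in that set, so it is not an ancestor of 2e11346.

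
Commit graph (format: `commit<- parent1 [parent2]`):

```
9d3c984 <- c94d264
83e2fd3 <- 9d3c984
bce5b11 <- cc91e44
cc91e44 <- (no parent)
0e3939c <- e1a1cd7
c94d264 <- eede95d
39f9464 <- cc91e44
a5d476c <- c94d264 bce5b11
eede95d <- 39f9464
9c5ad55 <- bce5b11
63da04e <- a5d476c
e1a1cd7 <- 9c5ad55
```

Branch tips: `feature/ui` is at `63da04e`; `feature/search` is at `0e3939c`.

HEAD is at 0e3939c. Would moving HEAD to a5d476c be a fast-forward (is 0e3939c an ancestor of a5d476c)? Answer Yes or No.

A fast-forward from 0e3939c to a5d476c is possible iff 0e3939c is an ancestor of a5d476c.
Ancestors of a5d476c: {39f9464, a5d476c, bce5b11, c94d264, cc91e44, eede95d}.
0e3939c is not among them, so fast-forward is not possible.

No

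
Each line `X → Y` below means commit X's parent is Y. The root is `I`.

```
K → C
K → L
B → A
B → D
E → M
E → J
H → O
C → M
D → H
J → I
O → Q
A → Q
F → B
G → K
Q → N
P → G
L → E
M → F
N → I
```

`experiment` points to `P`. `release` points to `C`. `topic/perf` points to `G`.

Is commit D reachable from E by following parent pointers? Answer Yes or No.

Ancestors of E (commits reachable by following parents): {A, B, D, E, F, H, I, J, M, N, O, Q}.
D is in that set, so it is an ancestor of E.

Yes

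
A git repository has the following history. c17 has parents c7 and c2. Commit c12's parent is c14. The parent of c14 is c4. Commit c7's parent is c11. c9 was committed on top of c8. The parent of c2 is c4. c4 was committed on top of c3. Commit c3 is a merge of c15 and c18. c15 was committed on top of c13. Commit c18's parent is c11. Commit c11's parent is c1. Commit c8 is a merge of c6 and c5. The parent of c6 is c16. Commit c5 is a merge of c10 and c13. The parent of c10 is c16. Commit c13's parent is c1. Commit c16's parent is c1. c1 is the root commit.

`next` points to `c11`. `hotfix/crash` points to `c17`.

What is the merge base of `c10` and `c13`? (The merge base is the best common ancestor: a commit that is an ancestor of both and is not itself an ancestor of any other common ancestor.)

Ancestors of c10: {c1, c10, c16}.
Ancestors of c13: {c1, c13}.
Common ancestors: {c1}.
The only common ancestor is c1, so it is the merge base.

c1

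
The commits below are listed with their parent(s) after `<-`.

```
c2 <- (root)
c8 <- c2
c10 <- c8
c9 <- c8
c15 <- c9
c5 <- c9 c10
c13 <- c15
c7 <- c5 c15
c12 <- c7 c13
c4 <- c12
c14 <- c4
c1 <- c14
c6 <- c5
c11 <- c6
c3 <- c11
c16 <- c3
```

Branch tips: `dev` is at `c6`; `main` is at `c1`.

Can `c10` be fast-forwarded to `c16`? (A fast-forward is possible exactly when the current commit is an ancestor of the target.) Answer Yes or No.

Yes

A fast-forward from c10 to c16 is possible iff c10 is an ancestor of c16.
Ancestors of c16: {c10, c11, c16, c2, c3, c5, c6, c8, c9}.
c10 is among them, so fast-forward is possible.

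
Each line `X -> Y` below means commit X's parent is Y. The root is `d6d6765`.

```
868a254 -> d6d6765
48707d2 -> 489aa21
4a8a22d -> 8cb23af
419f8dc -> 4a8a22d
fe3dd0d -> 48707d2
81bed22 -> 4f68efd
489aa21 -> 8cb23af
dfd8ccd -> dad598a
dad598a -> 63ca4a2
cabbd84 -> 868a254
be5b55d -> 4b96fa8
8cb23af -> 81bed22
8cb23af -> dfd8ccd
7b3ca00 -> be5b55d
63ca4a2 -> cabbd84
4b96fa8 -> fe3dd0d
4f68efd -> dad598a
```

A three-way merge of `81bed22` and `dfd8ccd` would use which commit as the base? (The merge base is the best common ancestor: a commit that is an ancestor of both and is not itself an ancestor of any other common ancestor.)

dad598a

Ancestors of 81bed22: {4f68efd, 63ca4a2, 81bed22, 868a254, cabbd84, d6d6765, dad598a}.
Ancestors of dfd8ccd: {63ca4a2, 868a254, cabbd84, d6d6765, dad598a, dfd8ccd}.
Common ancestors: {63ca4a2, 868a254, cabbd84, d6d6765, dad598a}.
Among these, dad598a is not an ancestor of any other common ancestor — it is the merge base.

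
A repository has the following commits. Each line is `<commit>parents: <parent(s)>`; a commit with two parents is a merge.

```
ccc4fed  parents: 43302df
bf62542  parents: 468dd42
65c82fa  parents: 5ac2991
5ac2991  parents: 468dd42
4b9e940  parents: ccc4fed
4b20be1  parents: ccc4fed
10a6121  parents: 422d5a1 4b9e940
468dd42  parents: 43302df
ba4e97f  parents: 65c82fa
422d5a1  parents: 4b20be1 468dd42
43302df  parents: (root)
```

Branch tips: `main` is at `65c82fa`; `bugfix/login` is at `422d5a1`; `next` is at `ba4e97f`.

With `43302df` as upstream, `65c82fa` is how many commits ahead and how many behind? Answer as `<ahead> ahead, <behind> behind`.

3 ahead, 0 behind

Reachable from 65c82fa: {43302df, 468dd42, 5ac2991, 65c82fa}.
Reachable from 43302df: {43302df}.
Only in 65c82fa's history (ahead): {468dd42, 5ac2991, 65c82fa} — 3.
Only in 43302df's history (behind): {} — 0.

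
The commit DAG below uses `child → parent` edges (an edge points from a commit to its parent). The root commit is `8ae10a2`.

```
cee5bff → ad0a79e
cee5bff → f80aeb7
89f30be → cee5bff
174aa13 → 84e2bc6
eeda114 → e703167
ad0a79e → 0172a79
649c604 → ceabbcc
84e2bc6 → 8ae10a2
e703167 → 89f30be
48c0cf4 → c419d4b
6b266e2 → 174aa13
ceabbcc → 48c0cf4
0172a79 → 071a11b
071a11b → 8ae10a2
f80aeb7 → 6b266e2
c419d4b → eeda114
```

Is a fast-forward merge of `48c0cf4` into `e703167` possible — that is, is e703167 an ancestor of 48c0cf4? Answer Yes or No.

Yes

A fast-forward from e703167 to 48c0cf4 is possible iff e703167 is an ancestor of 48c0cf4.
Ancestors of 48c0cf4: {0172a79, 071a11b, 174aa13, 48c0cf4, 6b266e2, 84e2bc6, 89f30be, 8ae10a2, ad0a79e, c419d4b, cee5bff, e703167, eeda114, f80aeb7}.
e703167 is among them, so fast-forward is possible.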